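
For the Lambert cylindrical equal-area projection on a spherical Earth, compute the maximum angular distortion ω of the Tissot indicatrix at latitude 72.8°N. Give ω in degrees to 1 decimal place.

The Lambert cylindrical equal-area projection is the cylindrical equal-area projection with its standard parallel at the equator (φ₀ = 0). Cylindrical equal-area (φ₀ = 0°): h = cos φ / cos 0° along meridians, k = cos 0° / cos φ along parallels; h·k = 1.
At 72.8°: h = 0.2957, k = 3.382; principal scales a = 3.382, b = 0.2957.
sin(ω/2) = (a − b)/(a + b) = 3.086/3.677 = 0.8392, so ω = 2 arcsin(0.8392) ≈ 114.1°.

114.1°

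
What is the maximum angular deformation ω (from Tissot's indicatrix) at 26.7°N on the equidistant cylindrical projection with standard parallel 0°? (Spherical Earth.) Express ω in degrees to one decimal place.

In the plate carrée (x = Rλ, y = Rφ), meridians are true-scale (h = 1) and parallels are stretched by k = sec φ.
At 26.7°: h = 1.000, k = 1.119; principal scales a = 1.119, b = 1.000.
sin(ω/2) = (a − b)/(a + b) = 0.1194/2.119 = 0.05632, so ω = 2 arcsin(0.05632) ≈ 6.5°.

6.5°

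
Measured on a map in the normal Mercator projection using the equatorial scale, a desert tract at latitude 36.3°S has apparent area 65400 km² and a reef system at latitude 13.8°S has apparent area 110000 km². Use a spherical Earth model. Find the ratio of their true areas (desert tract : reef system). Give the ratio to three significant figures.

Mercator's areal exaggeration is sec²φ; hence true area = (apparent area) · cos²φ.
True area of desert tract: 65400 × cos²(36.3°) = 65400 × 0.6495 = 42480 km².
True area of reef system: 110000 × cos²(13.8°) = 110000 × 0.9431 = 103700 km².
Ratio = 42480 / 103700 ≈ 0.409.

0.409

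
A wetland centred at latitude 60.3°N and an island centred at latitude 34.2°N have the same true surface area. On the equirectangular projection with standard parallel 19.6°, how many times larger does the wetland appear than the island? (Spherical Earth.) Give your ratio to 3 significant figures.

1.67

In the equirectangular projection with standard parallel φ₀ = 19.6° (x = Rλ cos φ₀, y = Rφ), meridians are true-scale (h = 1) and the parallel scale is k = cos φ₀ / cos φ.
Areal scale at 60.3°: h·k = 1.000 × 1.901 = 1.901.
Areal scale at 34.2°: h·k = 1.000 × 1.139 = 1.139.
Ratio = 1.901/1.139 ≈ 1.67.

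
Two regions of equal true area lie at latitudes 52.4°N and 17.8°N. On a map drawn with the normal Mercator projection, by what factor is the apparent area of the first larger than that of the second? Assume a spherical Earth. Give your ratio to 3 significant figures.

Mercator areal scale is sec²φ.
At 52.4°: sec²(52.4°) = 1/0.6101² = 2.686.
At 17.8°: sec²(17.8°) = 1/0.9521² = 1.103.
Ratio = 2.686/1.103 = cos²(17.8°)/cos²(52.4°) ≈ 2.44.

2.44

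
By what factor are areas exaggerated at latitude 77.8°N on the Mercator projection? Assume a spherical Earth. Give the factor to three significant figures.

Mercator is conformal, so the point scale is isotropic: h = k = sec φ = 1/cos φ.
Areal scale = k² = sec²φ = 1/cos²(77.8°) = 1/0.2113² = 22.39.

22.4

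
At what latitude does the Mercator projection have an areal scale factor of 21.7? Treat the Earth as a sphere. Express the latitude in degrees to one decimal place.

77.6°

Mercator areal scale is sec²φ.
sec²φ = 21.7  ⇒  cos²φ = 0.04608  ⇒  cos φ = 0.2147.
φ = arccos(0.2147) ≈ 77.6°.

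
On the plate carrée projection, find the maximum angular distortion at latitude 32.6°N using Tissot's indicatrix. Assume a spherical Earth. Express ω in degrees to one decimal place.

Plate carrée maps x = Rλ, y = Rφ. The meridian scale is h = 1 and the parallel scale is k = 1/cos φ = sec φ.
At 32.6°: h = 1.000, k = 1.187; principal scales a = 1.187, b = 1.000.
sin(ω/2) = (a − b)/(a + b) = 0.1870/2.187 = 0.08551, so ω = 2 arcsin(0.08551) ≈ 9.8°.

9.8°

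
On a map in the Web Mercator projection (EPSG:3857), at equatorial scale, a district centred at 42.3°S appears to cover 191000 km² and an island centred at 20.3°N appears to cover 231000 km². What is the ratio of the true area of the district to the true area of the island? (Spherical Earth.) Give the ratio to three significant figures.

Since Mercator area scale is 1/cos²φ, the true area equals the apparent area multiplied by cos²φ.
True area of district: 191000 × cos²(42.3°) = 191000 × 0.5471 = 104500 km².
True area of island: 231000 × cos²(20.3°) = 231000 × 0.8796 = 203200 km².
Ratio = 104500 / 203200 ≈ 0.514.

0.514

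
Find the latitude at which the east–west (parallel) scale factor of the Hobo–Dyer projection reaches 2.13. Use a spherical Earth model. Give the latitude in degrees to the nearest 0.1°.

68.1°

Hobo–Dyer is a cylindrical equal-area projection with standard parallels at ±37.5°. Cylindrical equal-area (φ₀ = 37.5°): h = cos φ / cos 37.5° along meridians, k = cos 37.5° / cos φ along parallels; h·k = 1.
k = cos φ₀ / cos φ = 2.13  ⇒  cos φ = cos 37.5° / 2.13 = 0.3725.
φ = arccos(0.3725) ≈ 68.1°.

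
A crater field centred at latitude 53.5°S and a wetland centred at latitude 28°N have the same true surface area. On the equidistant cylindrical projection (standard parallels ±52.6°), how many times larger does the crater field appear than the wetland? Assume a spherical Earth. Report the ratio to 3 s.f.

In the equirectangular projection with standard parallel φ₀ = 52.6° (x = Rλ cos φ₀, y = Rφ), meridians are true-scale (h = 1) and the parallel scale is k = cos φ₀ / cos φ.
Areal scale at 53.5°: h·k = 1.000 × 1.021 = 1.021.
Areal scale at 28°: h·k = 1.000 × 0.6879 = 0.6879.
Ratio = 1.021/0.6879 ≈ 1.48.

1.48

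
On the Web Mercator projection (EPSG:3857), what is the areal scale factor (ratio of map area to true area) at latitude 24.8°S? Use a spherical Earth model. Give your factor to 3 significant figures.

1.21

For Mercator, h = k = sec φ (a conformal cylindrical projection has a single point scale, 1/cos φ).
Areal scale = k² = sec²φ = 1/cos²(24.8°) = 1/0.9078² = 1.214.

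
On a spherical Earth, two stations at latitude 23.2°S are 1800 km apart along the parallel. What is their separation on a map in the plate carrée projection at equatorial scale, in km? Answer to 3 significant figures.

In the plate carrée (x = Rλ, y = Rφ), meridians are true-scale (h = 1) and parallels are stretched by k = sec φ.
Along the parallel, k = sec 23.2° = 1/0.9191 = 1.088.
Map distance = 1800 × 1.088 ≈ 1960 km.

1960 km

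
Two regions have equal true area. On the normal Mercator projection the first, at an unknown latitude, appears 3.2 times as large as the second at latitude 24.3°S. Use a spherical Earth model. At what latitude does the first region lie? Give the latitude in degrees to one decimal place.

59.4°

On Mercator, (apparent₁)/(apparent₂) = sec²φ₁ / sec²φ₂ when true areas are equal.
cos²φ₂ / cos²φ₁ = 3.2  ⇒  cos φ₁ = cos 24.3° / √3.2 = 0.9114/1.789 = 0.5095.
φ₁ = arccos(0.5095) ≈ 59.4°.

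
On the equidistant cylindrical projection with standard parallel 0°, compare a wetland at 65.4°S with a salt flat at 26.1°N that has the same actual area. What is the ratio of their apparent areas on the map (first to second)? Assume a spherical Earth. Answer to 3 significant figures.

Plate carrée maps x = Rλ, y = Rφ. The meridian scale is h = 1 and the parallel scale is k = 1/cos φ = sec φ.
Areal scale at 65.4°: h·k = 1.000 × 2.402 = 2.402.
Areal scale at 26.1°: h·k = 1.000 × 1.114 = 1.114.
Ratio = 2.402/1.114 ≈ 2.16.

2.16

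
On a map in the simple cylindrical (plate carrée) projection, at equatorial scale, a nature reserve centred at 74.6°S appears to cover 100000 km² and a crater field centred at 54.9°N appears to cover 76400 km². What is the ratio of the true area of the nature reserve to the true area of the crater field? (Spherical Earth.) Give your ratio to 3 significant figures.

On the plate carrée, areal scale = h·k = 1 × sec φ, so true area = apparent × cos φ.
True area of nature reserve: 100000 × cos(74.6°) = 100000 × 0.2656 = 26560 km².
True area of crater field: 76400 × cos(54.9°) = 76400 × 0.5750 = 43930 km².
Ratio = 26560 / 43930 ≈ 0.604.

0.604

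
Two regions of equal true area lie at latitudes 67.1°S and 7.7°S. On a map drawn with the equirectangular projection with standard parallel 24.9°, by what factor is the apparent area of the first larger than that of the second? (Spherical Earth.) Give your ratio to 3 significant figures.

In the equirectangular projection with standard parallel φ₀ = 24.9° (x = Rλ cos φ₀, y = Rφ), meridians are true-scale (h = 1) and the parallel scale is k = cos φ₀ / cos φ.
Areal scale at 67.1°: h·k = 1.000 × 2.331 = 2.331.
Areal scale at 7.7°: h·k = 1.000 × 0.9153 = 0.9153.
Ratio = 2.331/0.9153 ≈ 2.55.

2.55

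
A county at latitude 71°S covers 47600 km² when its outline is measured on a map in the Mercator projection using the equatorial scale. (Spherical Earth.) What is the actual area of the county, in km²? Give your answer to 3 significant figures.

Mercator is conformal, so the point scale is isotropic: h = k = sec φ = 1/cos φ.
Areal scale = k² = sec²φ = 1/cos²(71°) = 1/0.3256² = 9.434.
True area = apparent / (areal scale) = 47600 / 9.434 ≈ 5050 km².

5050 km²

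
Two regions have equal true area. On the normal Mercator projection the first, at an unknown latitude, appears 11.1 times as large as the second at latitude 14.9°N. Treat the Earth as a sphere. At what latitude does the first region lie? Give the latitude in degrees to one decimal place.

73.1°

On Mercator, (apparent₁)/(apparent₂) = sec²φ₁ / sec²φ₂ when true areas are equal.
cos²φ₂ / cos²φ₁ = 11.1  ⇒  cos φ₁ = cos 14.9° / √11.1 = 0.9664/3.332 = 0.2901.
φ₁ = arccos(0.2901) ≈ 73.1°.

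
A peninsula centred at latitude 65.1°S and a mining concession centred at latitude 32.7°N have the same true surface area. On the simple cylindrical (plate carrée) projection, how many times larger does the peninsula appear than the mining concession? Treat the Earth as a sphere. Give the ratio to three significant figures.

2.00

Plate carrée maps x = Rλ, y = Rφ. The meridian scale is h = 1 and the parallel scale is k = 1/cos φ = sec φ.
Areal scale at 65.1°: h·k = 1.000 × 2.375 = 2.375.
Areal scale at 32.7°: h·k = 1.000 × 1.188 = 1.188.
Ratio = 2.375/1.188 ≈ 2.00.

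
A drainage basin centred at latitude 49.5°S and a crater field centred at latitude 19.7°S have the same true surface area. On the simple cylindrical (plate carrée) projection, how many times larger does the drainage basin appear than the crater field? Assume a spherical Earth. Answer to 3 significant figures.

1.45

For the equirectangular projection with φ₀ = 0 (plate carrée), h = 1 along meridians and k = sec φ along parallels.
Areal scale at 49.5°: h·k = 1.000 × 1.540 = 1.540.
Areal scale at 19.7°: h·k = 1.000 × 1.062 = 1.062.
Ratio = 1.540/1.062 ≈ 1.45.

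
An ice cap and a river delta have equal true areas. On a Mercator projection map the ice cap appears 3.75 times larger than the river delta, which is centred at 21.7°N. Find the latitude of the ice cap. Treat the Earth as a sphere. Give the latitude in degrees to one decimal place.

For equal true areas on Mercator, apparent areas scale as sec²φ, so the ratio is cos²φ₂ / cos²φ₁.
cos²φ₂ / cos²φ₁ = 3.75  ⇒  cos φ₁ = cos 21.7° / √3.75 = 0.9291/1.936 = 0.4798.
φ₁ = arccos(0.4798) ≈ 61.3°.

61.3°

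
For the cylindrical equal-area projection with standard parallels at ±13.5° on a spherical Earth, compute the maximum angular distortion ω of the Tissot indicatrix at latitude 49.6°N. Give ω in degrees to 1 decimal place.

Cylindrical equal-area (φ₀ = 13.5°): h = cos φ / cos 13.5° along meridians, k = cos 13.5° / cos φ along parallels; h·k = 1.
At 49.6°: h = 0.6665, k = 1.500; principal scales a = 1.500, b = 0.6665.
sin(ω/2) = (a − b)/(a + b) = 0.8338/2.167 = 0.3848, so ω = 2 arcsin(0.3848) ≈ 45.3°.

45.3°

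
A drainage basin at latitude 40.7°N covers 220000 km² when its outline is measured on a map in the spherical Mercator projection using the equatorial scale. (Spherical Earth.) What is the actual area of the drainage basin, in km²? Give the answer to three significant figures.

The Mercator projection is conformal; its linear scale factor is the same in every direction and equals sec φ = 1/cos φ.
Areal scale = k² = sec²φ = 1/cos²(40.7°) = 1/0.7581² = 1.740.
True area = apparent / (areal scale) = 220000 / 1.740 ≈ 126000 km².

126000 km²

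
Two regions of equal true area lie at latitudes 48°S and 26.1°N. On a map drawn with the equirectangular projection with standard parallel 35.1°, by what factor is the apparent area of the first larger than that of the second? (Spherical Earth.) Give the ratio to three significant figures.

1.34

In the equirectangular projection with standard parallel φ₀ = 35.1° (x = Rλ cos φ₀, y = Rφ), meridians are true-scale (h = 1) and the parallel scale is k = cos φ₀ / cos φ.
Areal scale at 48°: h·k = 1.000 × 1.223 = 1.223.
Areal scale at 26.1°: h·k = 1.000 × 0.9111 = 0.9111.
Ratio = 1.223/0.9111 ≈ 1.34.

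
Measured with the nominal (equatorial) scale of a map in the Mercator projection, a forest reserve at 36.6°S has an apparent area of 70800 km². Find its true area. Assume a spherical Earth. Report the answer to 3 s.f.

45600 km²

For Mercator, h = k = sec φ (a conformal cylindrical projection has a single point scale, 1/cos φ).
Areal scale = k² = sec²φ = 1/cos²(36.6°) = 1/0.8028² = 1.552.
True area = apparent / (areal scale) = 70800 / 1.552 ≈ 45600 km².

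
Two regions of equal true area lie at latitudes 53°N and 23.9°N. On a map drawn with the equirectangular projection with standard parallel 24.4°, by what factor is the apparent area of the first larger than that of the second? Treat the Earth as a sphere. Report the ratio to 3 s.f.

1.52

The equidistant cylindrical projection with φ₀ = 24.4° has h = 1 (meridians true) and k = cos φ₀ / cos φ along parallels.
Areal scale at 53°: h·k = 1.000 × 1.513 = 1.513.
Areal scale at 23.9°: h·k = 1.000 × 0.9961 = 0.9961.
Ratio = 1.513/0.9961 ≈ 1.52.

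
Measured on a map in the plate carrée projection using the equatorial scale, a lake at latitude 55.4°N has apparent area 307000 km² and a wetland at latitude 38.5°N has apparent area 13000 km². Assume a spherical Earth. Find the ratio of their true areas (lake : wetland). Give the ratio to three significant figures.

17.1

Plate carrée has h = 1 and k = sec φ, giving areal scale sec φ; true area = (apparent area) · cos φ.
True area of lake: 307000 × cos(55.4°) = 307000 × 0.5678 = 174300 km².
True area of wetland: 13000 × cos(38.5°) = 13000 × 0.7826 = 10170 km².
Ratio = 174300 / 10170 ≈ 17.1.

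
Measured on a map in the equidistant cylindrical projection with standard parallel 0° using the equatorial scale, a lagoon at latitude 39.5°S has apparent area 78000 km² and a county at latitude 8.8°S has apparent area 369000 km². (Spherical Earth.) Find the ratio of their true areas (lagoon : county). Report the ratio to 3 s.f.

0.165

On the plate carrée, areal scale = h·k = 1 × sec φ, so true area = apparent × cos φ.
True area of lagoon: 78000 × cos(39.5°) = 78000 × 0.7716 = 60190 km².
True area of county: 369000 × cos(8.8°) = 369000 × 0.9882 = 364700 km².
Ratio = 60190 / 364700 ≈ 0.165.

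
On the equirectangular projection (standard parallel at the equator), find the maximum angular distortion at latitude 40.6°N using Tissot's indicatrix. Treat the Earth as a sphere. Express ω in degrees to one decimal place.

Plate carrée maps x = Rλ, y = Rφ. The meridian scale is h = 1 and the parallel scale is k = 1/cos φ = sec φ.
At 40.6°: h = 1.000, k = 1.317; principal scales a = 1.317, b = 1.000.
sin(ω/2) = (a − b)/(a + b) = 0.3171/2.317 = 0.1368, so ω = 2 arcsin(0.1368) ≈ 15.7°.

15.7°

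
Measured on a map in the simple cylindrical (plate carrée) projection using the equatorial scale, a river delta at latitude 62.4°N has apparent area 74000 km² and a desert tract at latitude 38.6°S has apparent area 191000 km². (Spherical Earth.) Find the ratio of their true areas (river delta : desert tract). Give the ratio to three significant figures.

0.230

On the plate carrée, areal scale = h·k = 1 × sec φ, so true area = apparent × cos φ.
True area of river delta: 74000 × cos(62.4°) = 74000 × 0.4633 = 34280 km².
True area of desert tract: 191000 × cos(38.6°) = 191000 × 0.7815 = 149300 km².
Ratio = 34280 / 149300 ≈ 0.230.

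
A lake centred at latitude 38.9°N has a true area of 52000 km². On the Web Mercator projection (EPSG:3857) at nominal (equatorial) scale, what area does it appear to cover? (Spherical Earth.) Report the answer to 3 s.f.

85900 km²

Mercator is conformal, so the point scale is isotropic: h = k = sec φ = 1/cos φ.
Areal scale = k² = sec²φ = 1/cos²(38.9°) = 1/0.7782² = 1.651.
Apparent area = 52000 × 1.651 ≈ 85900 km².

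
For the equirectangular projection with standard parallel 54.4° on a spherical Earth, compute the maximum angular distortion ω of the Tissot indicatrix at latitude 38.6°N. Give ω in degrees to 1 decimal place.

In the equirectangular projection with standard parallel φ₀ = 54.4° (x = Rλ cos φ₀, y = Rφ), meridians are true-scale (h = 1) and the parallel scale is k = cos φ₀ / cos φ.
At 38.6°: h = 1.000, k = 0.7449; principal scales a = 1.000, b = 0.7449.
sin(ω/2) = (a − b)/(a + b) = 0.2551/1.745 = 0.1462, so ω = 2 arcsin(0.1462) ≈ 16.8°.

16.8°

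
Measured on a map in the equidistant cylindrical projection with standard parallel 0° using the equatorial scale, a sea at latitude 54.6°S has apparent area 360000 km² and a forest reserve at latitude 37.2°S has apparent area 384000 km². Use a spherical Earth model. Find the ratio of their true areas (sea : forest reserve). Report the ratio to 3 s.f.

Plate carrée has h = 1 and k = sec φ, giving areal scale sec φ; true area = (apparent area) · cos φ.
True area of sea: 360000 × cos(54.6°) = 360000 × 0.5793 = 208500 km².
True area of forest reserve: 384000 × cos(37.2°) = 384000 × 0.7965 = 305900 km².
Ratio = 208500 / 305900 ≈ 0.682.

0.682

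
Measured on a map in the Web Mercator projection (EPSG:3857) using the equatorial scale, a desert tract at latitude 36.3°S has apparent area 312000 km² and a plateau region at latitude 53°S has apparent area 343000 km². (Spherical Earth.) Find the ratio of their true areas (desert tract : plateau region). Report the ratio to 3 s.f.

1.63

Since Mercator area scale is 1/cos²φ, the true area equals the apparent area multiplied by cos²φ.
True area of desert tract: 312000 × cos²(36.3°) = 312000 × 0.6495 = 202700 km².
True area of plateau region: 343000 × cos²(53°) = 343000 × 0.3622 = 124200 km².
Ratio = 202700 / 124200 ≈ 1.63.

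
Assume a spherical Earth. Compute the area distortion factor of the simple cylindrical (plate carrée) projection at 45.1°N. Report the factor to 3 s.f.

In the plate carrée (x = Rλ, y = Rφ), meridians are true-scale (h = 1) and parallels are stretched by k = sec φ.
Areal scale = h·k = 1 × sec φ; at 45.1°, h = 1.000, k = 1.417, so h·k = 1.417.

1.42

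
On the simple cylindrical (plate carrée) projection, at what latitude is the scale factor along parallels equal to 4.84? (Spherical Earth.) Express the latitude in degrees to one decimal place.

Plate carrée: h = 1, k = sec φ along parallels.
sec φ = 4.84  ⇒  cos φ = 0.2066  ⇒  φ ≈ 78.1°.

78.1°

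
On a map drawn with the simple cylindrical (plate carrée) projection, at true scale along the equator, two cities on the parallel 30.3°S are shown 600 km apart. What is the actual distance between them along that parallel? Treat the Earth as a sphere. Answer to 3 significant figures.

Plate carrée maps x = Rλ, y = Rφ. The meridian scale is h = 1 and the parallel scale is k = 1/cos φ = sec φ.
Along the parallel at 30.3°, map distances are exaggerated by k = sec 30.3° = 1.158.
True distance = 600 / 1.158 = 600 × cos 30.3° ≈ 518 km.

518 km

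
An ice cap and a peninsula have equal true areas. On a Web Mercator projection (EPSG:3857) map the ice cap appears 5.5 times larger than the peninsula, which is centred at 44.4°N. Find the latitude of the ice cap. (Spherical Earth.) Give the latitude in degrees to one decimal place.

For equal true areas on Mercator, apparent areas scale as sec²φ, so the ratio is cos²φ₂ / cos²φ₁.
cos²φ₂ / cos²φ₁ = 5.5  ⇒  cos φ₁ = cos 44.4° / √5.5 = 0.7145/2.345 = 0.3047.
φ₁ = arccos(0.3047) ≈ 72.3°.

72.3°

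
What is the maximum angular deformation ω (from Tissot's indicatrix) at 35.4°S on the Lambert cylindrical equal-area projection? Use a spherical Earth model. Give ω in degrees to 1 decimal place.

The Lambert cylindrical equal-area projection is the cylindrical equal-area projection with its standard parallel at the equator (φ₀ = 0). Cylindrical equal-area (φ₀ = 0°): h = cos φ / cos 0° along meridians, k = cos 0° / cos φ along parallels; h·k = 1.
At 35.4°: h = 0.8151, k = 1.227; principal scales a = 1.227, b = 0.8151.
sin(ω/2) = (a − b)/(a + b) = 0.4117/2.042 = 0.2016, so ω = 2 arcsin(0.2016) ≈ 23.3°.

23.3°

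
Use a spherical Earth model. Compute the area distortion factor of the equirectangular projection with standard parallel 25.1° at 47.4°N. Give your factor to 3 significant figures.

In the equirectangular projection with standard parallel φ₀ = 25.1° (x = Rλ cos φ₀, y = Rφ), meridians are true-scale (h = 1) and the parallel scale is k = cos φ₀ / cos φ.
Areal scale = h·k = 1 × cos φ₀ / cos φ; at 47.4°, h = 1.000, k = 1.338, so h·k = 1.338.

1.34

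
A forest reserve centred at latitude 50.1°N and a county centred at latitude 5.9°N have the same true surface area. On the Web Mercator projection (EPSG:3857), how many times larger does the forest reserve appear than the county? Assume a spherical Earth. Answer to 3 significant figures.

Mercator areal scale is sec²φ.
At 50.1°: sec²(50.1°) = 1/0.6414² = 2.430.
At 5.9°: sec²(5.9°) = 1/0.9947² = 1.011.
Ratio = 2.430/1.011 = cos²(5.9°)/cos²(50.1°) ≈ 2.40.

2.40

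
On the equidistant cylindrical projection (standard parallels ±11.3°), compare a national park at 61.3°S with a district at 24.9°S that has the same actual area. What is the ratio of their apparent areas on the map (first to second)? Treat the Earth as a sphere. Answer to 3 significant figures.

With standard parallel φ₀ = 11.3°, the equirectangular projection gives x = Rλ cos φ₀, y = Rφ, so h = 1 and k = cos 11.3° / cos φ.
Areal scale at 61.3°: h·k = 1.000 × 2.042 = 2.042.
Areal scale at 24.9°: h·k = 1.000 × 1.081 = 1.081.
Ratio = 2.042/1.081 ≈ 1.89.

1.89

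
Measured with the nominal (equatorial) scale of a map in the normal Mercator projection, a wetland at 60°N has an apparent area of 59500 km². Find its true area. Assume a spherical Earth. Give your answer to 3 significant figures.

14900 km²

For Mercator, h = k = sec φ (a conformal cylindrical projection has a single point scale, 1/cos φ).
Areal scale = k² = sec²φ = 1/cos²(60°) = 1/0.5000² = 4.000.
True area = apparent / (areal scale) = 59500 / 4.000 ≈ 14900 km².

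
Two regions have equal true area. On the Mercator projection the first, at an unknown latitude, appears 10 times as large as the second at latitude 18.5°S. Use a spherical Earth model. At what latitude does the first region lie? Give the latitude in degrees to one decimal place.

Mercator areal scale is sec²φ, so apparent-area ratio = sec²φ₁ / sec²φ₂ = cos²φ₂ / cos²φ₁.
cos²φ₂ / cos²φ₁ = 10  ⇒  cos φ₁ = cos 18.5° / √10 = 0.9483/3.162 = 0.2999.
φ₁ = arccos(0.2999) ≈ 72.5°.

72.5°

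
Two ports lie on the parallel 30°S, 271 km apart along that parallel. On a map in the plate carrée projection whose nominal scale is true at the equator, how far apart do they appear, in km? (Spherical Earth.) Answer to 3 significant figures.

In the plate carrée (x = Rλ, y = Rφ), meridians are true-scale (h = 1) and parallels are stretched by k = sec φ.
Along the parallel, k = sec 30° = 1/0.8660 = 1.155.
Map distance = 271 × 1.155 ≈ 313 km.

313 km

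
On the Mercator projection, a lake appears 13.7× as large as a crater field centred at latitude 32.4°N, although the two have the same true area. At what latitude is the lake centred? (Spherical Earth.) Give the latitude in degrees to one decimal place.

Mercator areal scale is sec²φ, so apparent-area ratio = sec²φ₁ / sec²φ₂ = cos²φ₂ / cos²φ₁.
cos²φ₂ / cos²φ₁ = 13.7  ⇒  cos φ₁ = cos 32.4° / √13.7 = 0.8443/3.701 = 0.2281.
φ₁ = arccos(0.2281) ≈ 76.8°.

76.8°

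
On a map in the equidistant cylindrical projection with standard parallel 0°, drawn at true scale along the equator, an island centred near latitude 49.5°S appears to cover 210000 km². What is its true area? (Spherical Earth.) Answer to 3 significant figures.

136000 km²

In the plate carrée (x = Rλ, y = Rφ), meridians are true-scale (h = 1) and parallels are stretched by k = sec φ.
Areal scale = h·k = 1 × sec φ; at 49.5°, h = 1.000, k = 1.540, so h·k = 1.540.
True area = apparent / (areal scale) = 210000 / 1.540 ≈ 136000 km².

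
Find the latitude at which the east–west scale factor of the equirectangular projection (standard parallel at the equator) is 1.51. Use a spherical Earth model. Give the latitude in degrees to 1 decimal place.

48.5°

Plate carrée: h = 1, k = sec φ along parallels.
sec φ = 1.51  ⇒  cos φ = 0.6623  ⇒  φ ≈ 48.5°.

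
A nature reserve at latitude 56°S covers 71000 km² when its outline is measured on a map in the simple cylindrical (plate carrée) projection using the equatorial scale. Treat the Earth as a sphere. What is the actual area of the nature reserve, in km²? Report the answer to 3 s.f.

In the plate carrée (x = Rλ, y = Rφ), meridians are true-scale (h = 1) and parallels are stretched by k = sec φ.
Areal scale = h·k = 1 × sec φ; at 56°, h = 1.000, k = 1.788, so h·k = 1.788.
True area = apparent / (areal scale) = 71000 / 1.788 ≈ 39700 km².

39700 km²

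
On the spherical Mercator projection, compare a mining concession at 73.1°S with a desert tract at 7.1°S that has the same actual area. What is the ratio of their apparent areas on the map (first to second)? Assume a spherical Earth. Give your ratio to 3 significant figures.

11.7

On Mercator, area is exaggerated by sec²φ = 1/cos²φ.
At 73.1°: sec²(73.1°) = 1/0.2907² = 11.83.
At 7.1°: sec²(7.1°) = 1/0.9923² = 1.016.
Ratio = 11.83/1.016 = cos²(7.1°)/cos²(73.1°) ≈ 11.7.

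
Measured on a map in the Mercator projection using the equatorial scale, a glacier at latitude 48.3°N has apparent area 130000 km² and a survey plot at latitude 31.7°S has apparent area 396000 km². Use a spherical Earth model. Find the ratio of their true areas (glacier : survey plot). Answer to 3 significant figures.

Mercator's areal exaggeration is sec²φ; hence true area = (apparent area) · cos²φ.
True area of glacier: 130000 × cos²(48.3°) = 130000 × 0.4425 = 57530 km².
True area of survey plot: 396000 × cos²(31.7°) = 396000 × 0.7239 = 286700 km².
Ratio = 57530 / 286700 ≈ 0.201.

0.201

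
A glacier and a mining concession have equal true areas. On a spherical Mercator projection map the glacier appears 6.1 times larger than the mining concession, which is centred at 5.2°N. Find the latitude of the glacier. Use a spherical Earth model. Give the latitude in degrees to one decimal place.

Mercator areal scale is sec²φ, so apparent-area ratio = sec²φ₁ / sec²φ₂ = cos²φ₂ / cos²φ₁.
cos²φ₂ / cos²φ₁ = 6.1  ⇒  cos φ₁ = cos 5.2° / √6.1 = 0.9959/2.470 = 0.4032.
φ₁ = arccos(0.4032) ≈ 66.2°.

66.2°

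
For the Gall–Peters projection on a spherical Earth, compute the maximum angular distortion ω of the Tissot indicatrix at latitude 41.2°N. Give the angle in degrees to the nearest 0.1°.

7.1°

Gall–Peters is a cylindrical equal-area projection with standard parallels at ±45°. Cylindrical equal-area (φ₀ = 45°): h = cos φ / cos 45° along meridians, k = cos 45° / cos φ along parallels; h·k = 1.
At 41.2°: h = 1.064, k = 0.9398; principal scales a = 1.064, b = 0.9398.
sin(ω/2) = (a − b)/(a + b) = 0.1243/2.004 = 0.06203, so ω = 2 arcsin(0.06203) ≈ 7.1°.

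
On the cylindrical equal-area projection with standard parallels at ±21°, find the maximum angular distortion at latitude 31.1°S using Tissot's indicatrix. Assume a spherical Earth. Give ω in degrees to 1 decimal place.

For cylindrical equal-area with standard parallel φ₀, h = cos φ / cos φ₀ and k = cos φ₀ / cos φ, so h·k = 1.
At 31.1°: h = 0.9172, k = 1.090; principal scales a = 1.090, b = 0.9172.
sin(ω/2) = (a − b)/(a + b) = 0.1731/2.007 = 0.08623, so ω = 2 arcsin(0.08623) ≈ 9.9°.

9.9°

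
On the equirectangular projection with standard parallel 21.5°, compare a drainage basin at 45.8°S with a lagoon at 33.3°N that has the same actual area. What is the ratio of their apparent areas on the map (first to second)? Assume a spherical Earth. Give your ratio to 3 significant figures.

1.20

The equidistant cylindrical projection with φ₀ = 21.5° has h = 1 (meridians true) and k = cos φ₀ / cos φ along parallels.
Areal scale at 45.8°: h·k = 1.000 × 1.335 = 1.335.
Areal scale at 33.3°: h·k = 1.000 × 1.113 = 1.113.
Ratio = 1.335/1.113 ≈ 1.20.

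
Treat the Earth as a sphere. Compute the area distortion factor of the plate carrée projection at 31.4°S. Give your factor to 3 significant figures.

In the plate carrée (x = Rλ, y = Rφ), meridians are true-scale (h = 1) and parallels are stretched by k = sec φ.
Areal scale = h·k = 1 × sec φ; at 31.4°, h = 1.000, k = 1.172, so h·k = 1.172.

1.17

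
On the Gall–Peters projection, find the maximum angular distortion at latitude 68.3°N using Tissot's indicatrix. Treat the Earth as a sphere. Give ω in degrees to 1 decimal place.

Gall–Peters is a cylindrical equal-area projection with standard parallels at ±45°. For cylindrical equal-area with standard parallel φ₀, h = cos φ / cos φ₀ and k = cos φ₀ / cos φ, so h·k = 1.
At 68.3°: h = 0.5229, k = 1.912; principal scales a = 1.912, b = 0.5229.
sin(ω/2) = (a − b)/(a + b) = 1.390/2.435 = 0.5706, so ω = 2 arcsin(0.5706) ≈ 69.6°.

69.6°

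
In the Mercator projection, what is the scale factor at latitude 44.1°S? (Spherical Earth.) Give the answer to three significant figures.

1.39

The Mercator projection is conformal; its linear scale factor is the same in every direction and equals sec φ = 1/cos φ.
k = 1/cos 44.1° = 1/0.7181 = 1.393.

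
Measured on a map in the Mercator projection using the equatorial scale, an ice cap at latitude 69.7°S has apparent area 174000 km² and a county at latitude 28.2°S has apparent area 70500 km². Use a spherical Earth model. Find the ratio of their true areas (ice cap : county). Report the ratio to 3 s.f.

Mercator's areal exaggeration is sec²φ; hence true area = (apparent area) · cos²φ.
True area of ice cap: 174000 × cos²(69.7°) = 174000 × 0.1204 = 20940 km².
True area of county: 70500 × cos²(28.2°) = 70500 × 0.7767 = 54760 km².
Ratio = 20940 / 54760 ≈ 0.382.

0.382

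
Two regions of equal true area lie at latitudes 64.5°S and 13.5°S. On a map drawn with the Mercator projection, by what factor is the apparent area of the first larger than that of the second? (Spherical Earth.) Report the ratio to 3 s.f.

5.10

Mercator areal scale is sec²φ.
At 64.5°: sec²(64.5°) = 1/0.4305² = 5.395.
At 13.5°: sec²(13.5°) = 1/0.9724² = 1.058.
Ratio = 5.395/1.058 = cos²(13.5°)/cos²(64.5°) ≈ 5.10.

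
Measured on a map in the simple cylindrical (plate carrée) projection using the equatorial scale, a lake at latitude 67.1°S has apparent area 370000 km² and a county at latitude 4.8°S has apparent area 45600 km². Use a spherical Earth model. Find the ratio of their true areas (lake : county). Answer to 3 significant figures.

Plate carrée has h = 1 and k = sec φ, giving areal scale sec φ; true area = (apparent area) · cos φ.
True area of lake: 370000 × cos(67.1°) = 370000 × 0.3891 = 144000 km².
True area of county: 45600 × cos(4.8°) = 45600 × 0.9965 = 45440 km².
Ratio = 144000 / 45440 ≈ 3.17.

3.17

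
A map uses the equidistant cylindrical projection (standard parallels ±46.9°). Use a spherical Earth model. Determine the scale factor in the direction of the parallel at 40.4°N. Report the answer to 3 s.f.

0.897

With standard parallel φ₀ = 46.9°, the equirectangular projection gives x = Rλ cos φ₀, y = Rφ, so h = 1 and k = cos 46.9° / cos φ.
k = cos 46.9° / cos 40.4° = 0.6833/0.7615 = 0.8972.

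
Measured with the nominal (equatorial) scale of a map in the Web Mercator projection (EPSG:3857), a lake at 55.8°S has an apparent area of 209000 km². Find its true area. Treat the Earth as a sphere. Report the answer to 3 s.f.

Mercator is conformal, so the point scale is isotropic: h = k = sec φ = 1/cos φ.
Areal scale = k² = sec²φ = 1/cos²(55.8°) = 1/0.5621² = 3.165.
True area = apparent / (areal scale) = 209000 / 3.165 ≈ 66000 km².

66000 km²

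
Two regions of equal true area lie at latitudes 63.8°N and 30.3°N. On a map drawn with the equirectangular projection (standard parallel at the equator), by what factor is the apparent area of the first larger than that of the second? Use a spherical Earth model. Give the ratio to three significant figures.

For the equirectangular projection with φ₀ = 0 (plate carrée), h = 1 along meridians and k = sec φ along parallels.
Areal scale at 63.8°: h·k = 1.000 × 2.265 = 2.265.
Areal scale at 30.3°: h·k = 1.000 × 1.158 = 1.158.
Ratio = 2.265/1.158 ≈ 1.96.

1.96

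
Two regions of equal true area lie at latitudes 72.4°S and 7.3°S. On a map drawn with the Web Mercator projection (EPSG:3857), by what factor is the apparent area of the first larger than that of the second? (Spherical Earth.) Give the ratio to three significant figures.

10.8

Mercator is conformal with k = sec φ, so areal scale = k² = sec²φ.
At 72.4°: sec²(72.4°) = 1/0.3024² = 10.94.
At 7.3°: sec²(7.3°) = 1/0.9919² = 1.016.
Ratio = 10.94/1.016 = cos²(7.3°)/cos²(72.4°) ≈ 10.8.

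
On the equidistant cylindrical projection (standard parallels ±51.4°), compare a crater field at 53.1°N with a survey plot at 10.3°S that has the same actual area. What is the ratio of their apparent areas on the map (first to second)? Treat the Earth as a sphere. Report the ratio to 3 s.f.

With standard parallel φ₀ = 51.4°, the equirectangular projection gives x = Rλ cos φ₀, y = Rφ, so h = 1 and k = cos 51.4° / cos φ.
Areal scale at 53.1°: h·k = 1.000 × 1.039 = 1.039.
Areal scale at 10.3°: h·k = 1.000 × 0.6341 = 0.6341.
Ratio = 1.039/0.6341 ≈ 1.64.

1.64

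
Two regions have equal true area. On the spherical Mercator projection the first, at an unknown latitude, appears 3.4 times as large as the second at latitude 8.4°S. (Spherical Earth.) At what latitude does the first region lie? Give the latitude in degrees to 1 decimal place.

Mercator areal scale is sec²φ, so apparent-area ratio = sec²φ₁ / sec²φ₂ = cos²φ₂ / cos²φ₁.
cos²φ₂ / cos²φ₁ = 3.4  ⇒  cos φ₁ = cos 8.4° / √3.4 = 0.9893/1.844 = 0.5365.
φ₁ = arccos(0.5365) ≈ 57.6°.

57.6°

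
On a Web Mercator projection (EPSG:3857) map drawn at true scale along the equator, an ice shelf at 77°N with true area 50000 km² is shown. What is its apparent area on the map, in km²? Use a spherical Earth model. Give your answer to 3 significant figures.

988000 km²

Mercator is conformal, so the point scale is isotropic: h = k = sec φ = 1/cos φ.
Areal scale = k² = sec²φ = 1/cos²(77°) = 1/0.2250² = 19.76.
Apparent area = 50000 × 19.76 ≈ 988000 km².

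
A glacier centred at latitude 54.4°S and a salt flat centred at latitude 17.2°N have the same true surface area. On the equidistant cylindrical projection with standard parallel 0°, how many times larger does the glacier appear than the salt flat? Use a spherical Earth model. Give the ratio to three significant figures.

In the plate carrée (x = Rλ, y = Rφ), meridians are true-scale (h = 1) and parallels are stretched by k = sec φ.
Areal scale at 54.4°: h·k = 1.000 × 1.718 = 1.718.
Areal scale at 17.2°: h·k = 1.000 × 1.047 = 1.047.
Ratio = 1.718/1.047 ≈ 1.64.

1.64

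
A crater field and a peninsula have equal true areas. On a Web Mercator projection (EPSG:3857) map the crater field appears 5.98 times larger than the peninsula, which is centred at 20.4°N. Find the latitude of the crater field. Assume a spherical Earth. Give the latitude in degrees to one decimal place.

67.5°

On Mercator, (apparent₁)/(apparent₂) = sec²φ₁ / sec²φ₂ when true areas are equal.
cos²φ₂ / cos²φ₁ = 5.98  ⇒  cos φ₁ = cos 20.4° / √5.98 = 0.9373/2.445 = 0.3833.
φ₁ = arccos(0.3833) ≈ 67.5°.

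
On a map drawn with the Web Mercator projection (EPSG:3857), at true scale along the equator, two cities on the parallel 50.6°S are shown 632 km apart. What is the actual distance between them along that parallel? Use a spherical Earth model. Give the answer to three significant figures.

401 km

For Mercator, h = k = sec φ (a conformal cylindrical projection has a single point scale, 1/cos φ).
Along the parallel at 50.6°, map distances are exaggerated by k = sec 50.6° = 1.575.
True distance = 632 / 1.575 = 632 × cos 50.6° ≈ 401 km.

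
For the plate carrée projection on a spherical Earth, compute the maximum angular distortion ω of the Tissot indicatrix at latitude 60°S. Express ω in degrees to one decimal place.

Plate carrée maps x = Rλ, y = Rφ. The meridian scale is h = 1 and the parallel scale is k = 1/cos φ = sec φ.
At 60°: h = 1.000, k = 2.000; principal scales a = 2.000, b = 1.000.
sin(ω/2) = (a − b)/(a + b) = 1.0000/3.000 = 0.3333, so ω = 2 arcsin(0.3333) ≈ 38.9°.

38.9°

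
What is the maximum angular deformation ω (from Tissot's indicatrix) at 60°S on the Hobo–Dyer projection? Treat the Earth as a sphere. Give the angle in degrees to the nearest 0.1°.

51.1°

Hobo–Dyer is a cylindrical equal-area projection with standard parallels at ±37.5°. For cylindrical equal-area with standard parallel φ₀, h = cos φ / cos φ₀ and k = cos φ₀ / cos φ, so h·k = 1.
At 60°: h = 0.6302, k = 1.587; principal scales a = 1.587, b = 0.6302.
sin(ω/2) = (a − b)/(a + b) = 0.9565/2.217 = 0.4314, so ω = 2 arcsin(0.4314) ≈ 51.1°.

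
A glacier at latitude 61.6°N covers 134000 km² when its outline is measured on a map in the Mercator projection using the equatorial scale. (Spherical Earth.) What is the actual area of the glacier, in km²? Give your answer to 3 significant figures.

The Mercator projection is conformal; its linear scale factor is the same in every direction and equals sec φ = 1/cos φ.
Areal scale = k² = sec²φ = 1/cos²(61.6°) = 1/0.4756² = 4.421.
True area = apparent / (areal scale) = 134000 / 4.421 ≈ 30300 km².

30300 km²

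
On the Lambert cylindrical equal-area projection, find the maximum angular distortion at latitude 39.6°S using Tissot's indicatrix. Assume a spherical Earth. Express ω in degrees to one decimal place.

29.5°

The Lambert cylindrical equal-area projection is the cylindrical equal-area projection with its standard parallel at the equator (φ₀ = 0). For cylindrical equal-area with standard parallel φ₀, h = cos φ / cos φ₀ and k = cos φ₀ / cos φ, so h·k = 1.
At 39.6°: h = 0.7705, k = 1.298; principal scales a = 1.298, b = 0.7705.
sin(ω/2) = (a − b)/(a + b) = 0.5273/2.068 = 0.2549, so ω = 2 arcsin(0.2549) ≈ 29.5°.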